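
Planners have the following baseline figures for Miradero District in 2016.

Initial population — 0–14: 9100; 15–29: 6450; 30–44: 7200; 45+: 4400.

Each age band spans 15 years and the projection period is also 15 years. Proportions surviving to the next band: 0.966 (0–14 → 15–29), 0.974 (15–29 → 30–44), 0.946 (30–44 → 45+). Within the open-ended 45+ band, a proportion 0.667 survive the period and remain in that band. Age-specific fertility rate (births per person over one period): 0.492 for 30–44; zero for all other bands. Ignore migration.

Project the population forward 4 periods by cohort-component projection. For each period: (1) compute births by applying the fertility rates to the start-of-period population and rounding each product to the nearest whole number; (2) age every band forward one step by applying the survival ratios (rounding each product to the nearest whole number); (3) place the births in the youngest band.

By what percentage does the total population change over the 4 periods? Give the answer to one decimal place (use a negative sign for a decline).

-16.4

[period 1]
Births: 7200 × 0.492 = 3542
15–29: 9100 × 0.966 = 8791
30–44: 6450 × 0.974 = 6282
45+: 7200 × 0.946 + 4400 × 0.667 = 6811 + 2935 = 9746
Giving 3542 / 8791 / 6282 / 9746.
[period 2]
Births: 6282 × 0.492 = 3091
15–29: 3542 × 0.966 = 3422
30–44: 8791 × 0.974 = 8562
45+: 6282 × 0.946 + 9746 × 0.667 = 5943 + 6501 = 12444
Giving 3091 / 3422 / 8562 / 12444.
[period 3]
Births: 8562 × 0.492 = 4213
15–29: 3091 × 0.966 = 2986
30–44: 3422 × 0.974 = 3333
45+: 8562 × 0.946 + 12444 × 0.667 = 8100 + 8300 = 16400
Giving 4213 / 2986 / 3333 / 16400.
[period 4]
Births: 3333 × 0.492 = 1640
15–29: 4213 × 0.966 = 4070
30–44: 2986 × 0.974 = 2908
45+: 3333 × 0.946 + 16400 × 0.667 = 3153 + 10939 = 14092
Giving 1640 / 4070 / 2908 / 14092.
Total: 27150 → 22710; change = -4440; percentage change = -16.4%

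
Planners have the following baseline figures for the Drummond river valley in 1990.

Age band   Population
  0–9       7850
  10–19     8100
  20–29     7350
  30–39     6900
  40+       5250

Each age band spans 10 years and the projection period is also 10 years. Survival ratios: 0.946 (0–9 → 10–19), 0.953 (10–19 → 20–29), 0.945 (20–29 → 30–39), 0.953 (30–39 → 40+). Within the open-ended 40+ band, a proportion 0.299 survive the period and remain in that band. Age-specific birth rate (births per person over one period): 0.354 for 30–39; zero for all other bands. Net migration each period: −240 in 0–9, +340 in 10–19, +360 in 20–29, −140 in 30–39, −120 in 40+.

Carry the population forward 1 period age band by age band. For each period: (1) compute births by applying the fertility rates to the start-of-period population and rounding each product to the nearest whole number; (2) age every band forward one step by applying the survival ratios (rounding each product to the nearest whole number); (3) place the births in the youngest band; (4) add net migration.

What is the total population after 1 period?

Let band 1 be 0–9 through band 5 = 40+.
Period 1:
Births: 6900 × 0.354 = 2443
Band 2: 7850 × 0.946 = 7426
Band 3: 8100 × 0.953 = 7719
Band 4: 7350 × 0.945 = 6946
Band 5: 6900 × 0.953 + 5250 × 0.299 = 6576 + 1570 = 8146
Net migration: Band 1 − 240 → 2203; Band 2 + 340 → 7766; Band 3 + 360 → 8079; Band 4 − 140 → 6806; Band 5 − 120 → 8026
End of period: [2203, 7766, 8079, 6806, 8026]
Total after period 1: 2203 + 7766 + 8079 + 6806 + 8026 = 32880

32880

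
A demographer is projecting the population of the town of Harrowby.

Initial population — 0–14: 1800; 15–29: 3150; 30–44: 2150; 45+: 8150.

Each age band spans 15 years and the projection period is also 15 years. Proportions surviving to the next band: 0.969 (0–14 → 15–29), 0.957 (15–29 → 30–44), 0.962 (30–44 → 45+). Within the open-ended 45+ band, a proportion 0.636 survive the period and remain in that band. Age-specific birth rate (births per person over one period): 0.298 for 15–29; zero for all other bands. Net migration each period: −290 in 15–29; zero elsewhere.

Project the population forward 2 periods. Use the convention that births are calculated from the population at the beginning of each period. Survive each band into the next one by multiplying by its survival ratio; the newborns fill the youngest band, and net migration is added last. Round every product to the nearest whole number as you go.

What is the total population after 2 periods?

9956

Period 1.
Births: 3150 × 0.298 = 939
15–29: 1800 × 0.969 = 1744
30–44: 3150 × 0.957 = 3015
45+: 2150 × 0.962 + 8150 × 0.636 = 2068 + 5183 = 7251
Net migration: 15–29 − 290 → 1454
Population now: 0–14=939, 15–29=1454, 30–44=3015, 45+=7251
Period 2.
Births: 1454 × 0.298 = 433
15–29: 939 × 0.969 = 910
30–44: 1454 × 0.957 = 1391
45+: 3015 × 0.962 + 7251 × 0.636 = 2900 + 4612 = 7512
Net migration: 15–29 − 290 → 620
Population now: 0–14=433, 15–29=620, 30–44=1391, 45+=7512
Total after period 2: 433 + 620 + 1391 + 7512 = 9956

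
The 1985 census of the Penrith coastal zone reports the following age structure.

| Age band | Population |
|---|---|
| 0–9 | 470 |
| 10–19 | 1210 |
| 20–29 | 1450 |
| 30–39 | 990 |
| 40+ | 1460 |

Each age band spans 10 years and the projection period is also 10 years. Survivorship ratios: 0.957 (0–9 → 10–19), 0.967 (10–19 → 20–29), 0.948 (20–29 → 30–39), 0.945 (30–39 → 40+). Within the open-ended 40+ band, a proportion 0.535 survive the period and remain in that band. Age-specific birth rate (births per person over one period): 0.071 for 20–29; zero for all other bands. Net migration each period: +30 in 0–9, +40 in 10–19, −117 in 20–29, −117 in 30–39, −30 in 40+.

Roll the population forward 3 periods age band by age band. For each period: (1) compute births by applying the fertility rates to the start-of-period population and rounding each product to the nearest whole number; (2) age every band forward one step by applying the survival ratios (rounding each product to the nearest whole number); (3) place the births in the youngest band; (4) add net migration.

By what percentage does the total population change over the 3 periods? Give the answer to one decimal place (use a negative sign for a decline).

-57.6

Period 1.
Births: 1450 * 0.071 = 103
10–19: 470 * 0.957 = 450
20–29: 1210 * 0.967 = 1170
30–39: 1450 * 0.948 = 1375
40+: 990 * 0.945 + 1460 * 0.535 = 936 + 781 = 1717
Net migration: 0–9 + 30 → 133; 10–19 + 40 → 490; 20–29 − 117 → 1053; 30–39 − 117 → 1258; 40+ − 30 → 1687
Population now: 0–9=133, 10–19=490, 20–29=1053, 30–39=1258, 40+=1687
Period 2.
Births: 1053 * 0.071 = 75
10–19: 133 * 0.957 = 127
20–29: 490 * 0.967 = 474
30–39: 1053 * 0.948 = 998
40+: 1258 * 0.945 + 1687 * 0.535 = 1189 + 903 = 2092
Net migration: 0–9 + 30 → 105; 10–19 + 40 → 167; 20–29 − 117 → 357; 30–39 − 117 → 881; 40+ − 30 → 2062
Population now: 0–9=105, 10–19=167, 20–29=357, 30–39=881, 40+=2062
Period 3.
Births: 357 * 0.071 = 25
10–19: 105 * 0.957 = 100
20–29: 167 * 0.967 = 161
30–39: 357 * 0.948 = 338
40+: 881 * 0.945 + 2062 * 0.535 = 833 + 1103 = 1936
Net migration: 0–9 + 30 → 55; 10–19 + 40 → 140; 20–29 − 117 → 44; 30–39 − 117 → 221; 40+ − 30 → 1906
Population now: 0–9=55, 10–19=140, 20–29=44, 30–39=221, 40+=1906
Total: 5580 → 2366; change = -3214; percentage change = -57.6%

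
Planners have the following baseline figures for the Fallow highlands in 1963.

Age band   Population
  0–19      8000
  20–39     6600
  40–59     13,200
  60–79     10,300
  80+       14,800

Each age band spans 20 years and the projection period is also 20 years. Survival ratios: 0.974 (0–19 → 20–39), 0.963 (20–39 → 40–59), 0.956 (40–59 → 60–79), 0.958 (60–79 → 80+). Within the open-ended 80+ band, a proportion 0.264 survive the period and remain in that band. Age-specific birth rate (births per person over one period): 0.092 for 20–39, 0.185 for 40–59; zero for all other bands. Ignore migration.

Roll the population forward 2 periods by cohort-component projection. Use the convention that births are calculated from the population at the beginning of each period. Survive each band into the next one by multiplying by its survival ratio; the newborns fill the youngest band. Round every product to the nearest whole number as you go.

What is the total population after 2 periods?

Period 1:
Births: 6600 * 0.092 = 607  |  13200 * 0.185 = 2442 → 3049
20–39: 8000 * 0.974 = 7792
40–59: 6600 * 0.963 = 6356
60–79: 13200 * 0.956 = 12619
80+: 10300 * 0.958 + 14800 * 0.264 = 9867 + 3907 = 13774
End of period: [3049, 7792, 6356, 12619, 13774]
Period 2:
Births: 7792 * 0.092 = 717  |  6356 * 0.185 = 1176 → 1893
20–39: 3049 * 0.974 = 2970
40–59: 7792 * 0.963 = 7504
60–79: 6356 * 0.956 = 6076
80+: 12619 * 0.958 + 13774 * 0.264 = 12089 + 3636 = 15725
End of period: [1893, 2970, 7504, 6076, 15725]
Total after period 2: 1893 + 2970 + 7504 + 6076 + 15725 = 34168

34168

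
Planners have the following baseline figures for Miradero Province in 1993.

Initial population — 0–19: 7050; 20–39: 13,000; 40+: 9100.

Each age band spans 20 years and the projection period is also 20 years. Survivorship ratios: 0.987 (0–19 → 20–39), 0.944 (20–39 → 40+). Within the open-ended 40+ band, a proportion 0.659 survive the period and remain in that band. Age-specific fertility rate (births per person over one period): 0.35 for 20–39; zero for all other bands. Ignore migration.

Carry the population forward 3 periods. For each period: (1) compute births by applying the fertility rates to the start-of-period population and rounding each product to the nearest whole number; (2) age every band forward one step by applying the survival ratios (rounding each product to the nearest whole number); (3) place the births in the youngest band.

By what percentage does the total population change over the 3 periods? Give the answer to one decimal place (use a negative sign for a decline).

[period 1]
Births: 13000 × 0.35 = 4550
20–39: 7050 × 0.987 = 6958
40+: 13000 × 0.944 + 9100 × 0.659 = 12272 + 5997 = 18269
End of period: [4550, 6958, 18269]
[period 2]
Births: 6958 × 0.35 = 2435
20–39: 4550 × 0.987 = 4491
40+: 6958 × 0.944 + 18269 × 0.659 = 6568 + 12039 = 18607
End of period: [2435, 4491, 18607]
[period 3]
Births: 4491 × 0.35 = 1572
20–39: 2435 × 0.987 = 2403
40+: 4491 × 0.944 + 18607 × 0.659 = 4240 + 12262 = 16502
End of period: [1572, 2403, 16502]
Total: 29150 → 20477; change = -8673; percentage change = -29.8%

-29.8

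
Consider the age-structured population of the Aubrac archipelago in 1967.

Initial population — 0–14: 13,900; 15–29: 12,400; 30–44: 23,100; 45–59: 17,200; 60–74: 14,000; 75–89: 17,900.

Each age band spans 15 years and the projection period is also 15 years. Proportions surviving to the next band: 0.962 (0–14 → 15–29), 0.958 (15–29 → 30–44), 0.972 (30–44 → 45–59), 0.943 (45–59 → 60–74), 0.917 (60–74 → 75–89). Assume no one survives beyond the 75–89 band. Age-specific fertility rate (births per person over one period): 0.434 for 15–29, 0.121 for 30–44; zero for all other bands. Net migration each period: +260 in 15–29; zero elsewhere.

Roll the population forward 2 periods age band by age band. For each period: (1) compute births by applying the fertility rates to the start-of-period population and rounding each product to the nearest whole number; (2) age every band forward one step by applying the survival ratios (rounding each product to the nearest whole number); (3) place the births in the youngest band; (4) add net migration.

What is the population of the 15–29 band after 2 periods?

After projecting period 1:
Births: 12400 * 0.434 = 5382 ; 23100 * 0.121 = 2795 → total 8177
15–29: 13900 * 0.962 = 13372
30–44: 12400 * 0.958 = 11879
45–59: 23100 * 0.972 = 22453
60–74: 17200 * 0.943 = 16220
75–89: 14000 * 0.917 = 12838
Net migration: 15–29 + 260 → 13632
Population now: 0–14=8177, 15–29=13632, 30–44=11879, 45–59=22453, 60–74=16220, 75–89=12838
After projecting period 2:
Births: 13632 * 0.434 = 5916 ; 11879 * 0.121 = 1437 → total 7353
15–29: 8177 * 0.962 = 7866
30–44: 13632 * 0.958 = 13059
45–59: 11879 * 0.972 = 11546
60–74: 22453 * 0.943 = 21173
75–89: 16220 * 0.917 = 14874
Net migration: 15–29 + 260 → 8126
Population now: 0–14=7353, 15–29=8126, 30–44=13059, 45–59=11546, 60–74=21173, 75–89=14874

8126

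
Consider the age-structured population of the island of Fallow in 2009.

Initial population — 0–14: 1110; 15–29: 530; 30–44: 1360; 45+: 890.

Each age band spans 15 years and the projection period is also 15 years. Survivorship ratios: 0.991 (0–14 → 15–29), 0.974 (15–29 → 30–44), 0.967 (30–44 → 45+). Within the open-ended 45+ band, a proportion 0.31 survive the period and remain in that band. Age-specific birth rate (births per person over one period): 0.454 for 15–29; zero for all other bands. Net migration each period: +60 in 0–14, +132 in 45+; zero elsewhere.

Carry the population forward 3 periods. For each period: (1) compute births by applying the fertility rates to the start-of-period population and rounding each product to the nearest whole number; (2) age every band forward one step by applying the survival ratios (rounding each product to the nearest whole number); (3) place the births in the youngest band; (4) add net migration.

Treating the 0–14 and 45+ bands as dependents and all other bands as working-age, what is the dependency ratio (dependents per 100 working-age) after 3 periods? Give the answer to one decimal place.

204.3

(Groups numbered youngest = 1 to oldest = 4.)
Period 1.
Births: 530 × 0.454 = 241
Group 2: 1110 × 0.991 = 1100
Group 3: 530 × 0.974 = 516
Group 4: 1360 × 0.967 + 890 × 0.31 = 1315 + 276 = 1591
Net migration: Group 1 + 60 → 301; Group 4 + 132 → 1723
→ [301, 1100, 516, 1723]
Period 2.
Births: 1100 × 0.454 = 499
Group 2: 301 × 0.991 = 298
Group 3: 1100 × 0.974 = 1071
Group 4: 516 × 0.967 + 1723 × 0.31 = 499 + 534 = 1033
Net migration: Group 1 + 60 → 559; Group 4 + 132 → 1165
→ [559, 298, 1071, 1165]
Period 3.
Births: 298 × 0.454 = 135
Group 2: 559 × 0.991 = 554
Group 3: 298 × 0.974 = 290
Group 4: 1071 × 0.967 + 1165 × 0.31 = 1036 + 361 = 1397
Net migration: Group 1 + 60 → 195; Group 4 + 132 → 1529
→ [195, 554, 290, 1529]
Dependents (band 0–14 + band 45+) = 195 + 1529 = 1724; working-age = 844; ratio = 1724/844 × 100 = 204.3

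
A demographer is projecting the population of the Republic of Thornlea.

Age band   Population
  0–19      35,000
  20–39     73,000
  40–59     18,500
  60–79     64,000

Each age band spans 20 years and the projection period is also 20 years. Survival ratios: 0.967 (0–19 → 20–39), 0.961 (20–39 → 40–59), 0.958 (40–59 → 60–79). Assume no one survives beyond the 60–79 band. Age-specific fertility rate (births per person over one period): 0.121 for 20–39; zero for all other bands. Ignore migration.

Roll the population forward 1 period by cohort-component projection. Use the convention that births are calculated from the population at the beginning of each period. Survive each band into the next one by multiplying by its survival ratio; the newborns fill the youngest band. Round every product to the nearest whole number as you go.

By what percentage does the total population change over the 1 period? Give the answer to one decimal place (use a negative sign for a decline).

-31.5

(Bands numbered youngest = 1 to oldest = 4.)
After projecting period 1:
Births: 73000 * 0.121 = 8833
Band 2: 35000 * 0.967 = 33845
Band 3: 73000 * 0.961 = 70153
Band 4: 18500 * 0.958 = 17723
Giving 8833 / 33845 / 70153 / 17723.
Total: 190500 → 130554; change = -59946; percentage change = -31.5%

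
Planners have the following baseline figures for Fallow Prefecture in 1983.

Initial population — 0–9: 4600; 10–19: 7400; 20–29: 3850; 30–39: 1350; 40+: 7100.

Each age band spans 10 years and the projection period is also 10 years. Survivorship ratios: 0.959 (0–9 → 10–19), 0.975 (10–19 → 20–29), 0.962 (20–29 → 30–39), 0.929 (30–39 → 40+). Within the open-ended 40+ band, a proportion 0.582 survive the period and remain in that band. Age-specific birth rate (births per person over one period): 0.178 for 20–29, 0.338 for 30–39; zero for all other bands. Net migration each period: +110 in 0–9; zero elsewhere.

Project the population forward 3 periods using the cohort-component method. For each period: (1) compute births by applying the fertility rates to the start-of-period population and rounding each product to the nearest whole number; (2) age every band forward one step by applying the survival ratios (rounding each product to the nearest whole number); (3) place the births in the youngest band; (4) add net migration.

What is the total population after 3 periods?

21343

(Groups numbered youngest = 1 to oldest = 5.)
Period 1:
Births: 3850 * 0.178 = 685 ; 1350 * 0.338 = 456 → total 1141
Group 2: 4600 * 0.959 = 4411
Group 3: 7400 * 0.975 = 7215
Group 4: 3850 * 0.962 = 3704
Group 5: 1350 * 0.929 + 7100 * 0.582 = 1254 + 4132 = 5386
Net migration: Group 1 + 110 → 1251
Population now: 0–9=1251, 10–19=4411, 20–29=7215, 30–39=3704, 40+=5386
Period 2:
Births: 7215 * 0.178 = 1284 ; 3704 * 0.338 = 1252 → total 2536
Group 2: 1251 * 0.959 = 1200
Group 3: 4411 * 0.975 = 4301
Group 4: 7215 * 0.962 = 6941
Group 5: 3704 * 0.929 + 5386 * 0.582 = 3441 + 3135 = 6576
Net migration: Group 1 + 110 → 2646
Population now: 0–9=2646, 10–19=1200, 20–29=4301, 30–39=6941, 40+=6576
Period 3:
Births: 4301 * 0.178 = 766 ; 6941 * 0.338 = 2346 → total 3112
Group 2: 2646 * 0.959 = 2538
Group 3: 1200 * 0.975 = 1170
Group 4: 4301 * 0.962 = 4138
Group 5: 6941 * 0.929 + 6576 * 0.582 = 6448 + 3827 = 10275
Net migration: Group 1 + 110 → 3222
Population now: 0–9=3222, 10–19=2538, 20–29=1170, 30–39=4138, 40+=10275
Total after period 3: 3222 + 2538 + 1170 + 4138 + 10275 = 21343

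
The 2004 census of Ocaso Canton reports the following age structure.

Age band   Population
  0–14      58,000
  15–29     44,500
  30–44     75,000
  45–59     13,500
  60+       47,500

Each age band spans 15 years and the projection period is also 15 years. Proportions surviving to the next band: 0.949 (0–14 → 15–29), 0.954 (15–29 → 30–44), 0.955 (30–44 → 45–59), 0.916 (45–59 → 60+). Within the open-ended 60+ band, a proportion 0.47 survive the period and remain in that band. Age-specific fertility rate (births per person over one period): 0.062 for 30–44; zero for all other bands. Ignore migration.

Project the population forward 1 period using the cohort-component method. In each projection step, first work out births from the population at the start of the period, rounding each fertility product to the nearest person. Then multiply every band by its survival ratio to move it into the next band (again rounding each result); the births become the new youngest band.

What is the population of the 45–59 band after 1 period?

Numbering the groups 1..5 from youngest to oldest:
Period 1:
Births: 75000 × 0.062 = 4650
Group 2: 58000 × 0.949 = 55042
Group 3: 44500 × 0.954 = 42453
Group 4: 75000 × 0.955 = 71625
Group 5: 13500 × 0.916 + 47500 × 0.47 = 12366 + 22325 = 34691
Giving 4650 / 55042 / 42453 / 71625 / 34691.

71625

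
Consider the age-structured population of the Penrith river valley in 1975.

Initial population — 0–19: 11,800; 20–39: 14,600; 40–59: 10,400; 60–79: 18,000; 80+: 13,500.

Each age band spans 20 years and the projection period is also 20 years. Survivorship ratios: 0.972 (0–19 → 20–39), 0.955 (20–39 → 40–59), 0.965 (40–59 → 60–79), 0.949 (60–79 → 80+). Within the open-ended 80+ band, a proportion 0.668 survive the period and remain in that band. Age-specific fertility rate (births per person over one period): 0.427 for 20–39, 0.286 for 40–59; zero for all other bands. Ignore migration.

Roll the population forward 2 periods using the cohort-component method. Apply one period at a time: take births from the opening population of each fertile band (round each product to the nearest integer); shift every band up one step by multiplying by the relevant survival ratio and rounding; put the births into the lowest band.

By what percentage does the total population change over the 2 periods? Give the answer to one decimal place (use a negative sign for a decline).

1.3

— Period 1 —
Births: 14600 * 0.427 = 6234 ; 10400 * 0.286 = 2974 → 9208
20–39: 11800 * 0.972 = 11470
40–59: 14600 * 0.955 = 13943
60–79: 10400 * 0.965 = 10036
80+: 18000 * 0.949 + 13500 * 0.668 = 17082 + 9018 = 26100
Population now: 0–19=9208, 20–39=11470, 40–59=13943, 60–79=10036, 80+=26100
— Period 2 —
Births: 11470 * 0.427 = 4898 ; 13943 * 0.286 = 3988 → 8886
20–39: 9208 * 0.972 = 8950
40–59: 11470 * 0.955 = 10954
60–79: 13943 * 0.965 = 13455
80+: 10036 * 0.949 + 26100 * 0.668 = 9524 + 17435 = 26959
Population now: 0–19=8886, 20–39=8950, 40–59=10954, 60–79=13455, 80+=26959
Total: 68300 → 69204; change = 904; percentage change = 1.3%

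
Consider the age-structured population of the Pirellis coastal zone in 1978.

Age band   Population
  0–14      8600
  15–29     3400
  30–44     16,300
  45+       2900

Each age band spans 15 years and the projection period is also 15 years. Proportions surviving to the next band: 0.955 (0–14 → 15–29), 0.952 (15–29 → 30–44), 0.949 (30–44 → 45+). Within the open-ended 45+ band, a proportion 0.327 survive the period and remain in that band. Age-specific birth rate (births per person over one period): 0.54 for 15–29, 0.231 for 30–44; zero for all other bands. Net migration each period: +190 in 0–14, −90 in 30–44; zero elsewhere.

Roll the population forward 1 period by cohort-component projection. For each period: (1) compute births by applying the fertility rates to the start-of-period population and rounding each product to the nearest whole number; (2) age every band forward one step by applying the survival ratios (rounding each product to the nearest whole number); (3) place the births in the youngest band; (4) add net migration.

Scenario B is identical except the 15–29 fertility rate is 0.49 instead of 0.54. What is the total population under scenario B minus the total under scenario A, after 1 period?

Numbering the groups 1..4 from youngest to oldest:
Period 1.
Births: 3400 × 0.54 = 1836 ; 16300 × 0.231 = 3765 — total 5601
Group 2: 8600 × 0.955 = 8213
Group 3: 3400 × 0.952 = 3237
Group 4: 16300 × 0.949 + 2900 × 0.327 = 15469 + 948 = 16417
Net migration: Group 1 + 190 → 5791; Group 3 − 90 → 3147
End of period: [5791, 8213, 3147, 16417]
Scenario A total after 1 period: 33568
Scenario B projection —
Period 1.
Births: 3400 × 0.49 = 1666 ; 16300 × 0.231 = 3765 — total 5431
Group 2: 8600 × 0.955 = 8213
Group 3: 3400 × 0.952 = 3237
Group 4: 16300 × 0.949 + 2900 × 0.327 = 15469 + 948 = 16417
Net migration: Group 1 + 190 → 5621; Group 3 − 90 → 3147
End of period: [5621, 8213, 3147, 16417]
Scenario B total after 1 period: 33398
Difference B − A = 33398 − 33568 = -170

-170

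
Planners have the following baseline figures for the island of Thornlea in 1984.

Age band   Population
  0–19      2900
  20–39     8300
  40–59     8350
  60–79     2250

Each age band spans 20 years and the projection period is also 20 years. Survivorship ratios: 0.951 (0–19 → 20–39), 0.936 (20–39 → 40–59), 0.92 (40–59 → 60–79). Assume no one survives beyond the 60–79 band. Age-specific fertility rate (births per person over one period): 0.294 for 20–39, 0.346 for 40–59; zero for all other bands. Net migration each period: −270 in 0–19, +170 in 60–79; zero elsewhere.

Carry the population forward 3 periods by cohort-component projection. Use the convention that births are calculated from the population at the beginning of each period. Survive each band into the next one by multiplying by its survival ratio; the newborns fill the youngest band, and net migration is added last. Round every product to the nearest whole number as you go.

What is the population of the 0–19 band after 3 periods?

2037

Let group 1 be 0–19 through group 4 = 60–79.
Period 1.
Births: 8300 × 0.294 = 2440  |  8350 × 0.346 = 2889 ⇒ total 5329
Group 2: 2900 × 0.951 = 2758
Group 3: 8300 × 0.936 = 7769
Group 4: 8350 × 0.92 = 7682
Net migration: Group 1 − 270 → 5059; Group 4 + 170 → 7852
End of period: [5059, 2758, 7769, 7852]
Period 2.
Births: 2758 × 0.294 = 811  |  7769 × 0.346 = 2688 ⇒ total 3499
Group 2: 5059 × 0.951 = 4811
Group 3: 2758 × 0.936 = 2581
Group 4: 7769 × 0.92 = 7147
Net migration: Group 1 − 270 → 3229; Group 4 + 170 → 7317
End of period: [3229, 4811, 2581, 7317]
Period 3.
Births: 4811 × 0.294 = 1414  |  2581 × 0.346 = 893 ⇒ total 2307
Group 2: 3229 × 0.951 = 3071
Group 3: 4811 × 0.936 = 4503
Group 4: 2581 × 0.92 = 2375
Net migration: Group 1 − 270 → 2037; Group 4 + 170 → 2545
End of period: [2037, 3071, 4503, 2545]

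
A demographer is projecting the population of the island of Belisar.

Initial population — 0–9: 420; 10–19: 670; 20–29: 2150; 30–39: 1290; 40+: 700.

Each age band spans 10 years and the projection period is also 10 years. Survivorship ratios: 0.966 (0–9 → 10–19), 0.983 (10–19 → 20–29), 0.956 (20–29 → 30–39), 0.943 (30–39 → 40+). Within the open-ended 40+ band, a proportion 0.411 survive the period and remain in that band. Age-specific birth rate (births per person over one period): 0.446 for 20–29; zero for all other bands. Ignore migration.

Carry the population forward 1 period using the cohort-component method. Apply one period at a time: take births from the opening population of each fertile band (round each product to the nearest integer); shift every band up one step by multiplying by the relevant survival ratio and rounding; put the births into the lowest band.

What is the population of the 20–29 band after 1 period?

659

Numbering the bands 1..5 from youngest to oldest:
Period 1.
Births: 2150 * 0.446 = 959
Band 2: 420 * 0.966 = 406
Band 3: 670 * 0.983 = 659
Band 4: 2150 * 0.956 = 2055
Band 5: 1290 * 0.943 + 700 * 0.411 = 1216 + 288 = 1504
Population now: 0–9=959, 10–19=406, 20–29=659, 30–39=2055, 40+=1504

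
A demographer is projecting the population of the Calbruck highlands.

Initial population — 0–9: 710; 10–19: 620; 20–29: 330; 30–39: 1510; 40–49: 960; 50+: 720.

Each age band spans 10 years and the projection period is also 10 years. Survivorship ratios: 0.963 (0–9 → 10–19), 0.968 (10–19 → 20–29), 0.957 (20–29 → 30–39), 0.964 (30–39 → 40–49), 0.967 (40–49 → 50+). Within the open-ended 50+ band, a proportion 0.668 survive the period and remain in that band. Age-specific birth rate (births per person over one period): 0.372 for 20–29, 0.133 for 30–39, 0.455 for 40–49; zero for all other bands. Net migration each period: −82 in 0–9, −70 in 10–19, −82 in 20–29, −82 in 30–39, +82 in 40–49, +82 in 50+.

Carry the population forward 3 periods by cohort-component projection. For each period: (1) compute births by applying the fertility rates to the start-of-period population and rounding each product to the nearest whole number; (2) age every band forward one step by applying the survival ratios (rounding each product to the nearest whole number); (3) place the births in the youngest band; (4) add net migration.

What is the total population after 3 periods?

Let group 1 be 0–9 through group 6 = 50+.
— Period 1 —
Births: 330 × 0.372 = 123, 1510 × 0.133 = 201, 960 × 0.455 = 437 → 761
Group 2: 710 × 0.963 = 684
Group 3: 620 × 0.968 = 600
Group 4: 330 × 0.957 = 316
Group 5: 1510 × 0.964 = 1456
Group 6: 960 × 0.967 + 720 × 0.668 = 928 + 481 = 1409
Net migration: Group 1 − 82 → 679; Group 2 − 70 → 614; Group 3 − 82 → 518; Group 4 − 82 → 234; Group 5 + 82 → 1538; Group 6 + 82 → 1491
→ [679, 614, 518, 234, 1538, 1491]
— Period 2 —
Births: 518 × 0.372 = 193, 234 × 0.133 = 31, 1538 × 0.455 = 700 → 924
Group 2: 679 × 0.963 = 654
Group 3: 614 × 0.968 = 594
Group 4: 518 × 0.957 = 496
Group 5: 234 × 0.964 = 226
Group 6: 1538 × 0.967 + 1491 × 0.668 = 1487 + 996 = 2483
Net migration: Group 1 − 82 → 842; Group 2 − 70 → 584; Group 3 − 82 → 512; Group 4 − 82 → 414; Group 5 + 82 → 308; Group 6 + 82 → 2565
→ [842, 584, 512, 414, 308, 2565]
— Period 3 —
Births: 512 × 0.372 = 190, 414 × 0.133 = 55, 308 × 0.455 = 140 → 385
Group 2: 842 × 0.963 = 811
Group 3: 584 × 0.968 = 565
Group 4: 512 × 0.957 = 490
Group 5: 414 × 0.964 = 399
Group 6: 308 × 0.967 + 2565 × 0.668 = 298 + 1713 = 2011
Net migration: Group 1 − 82 → 303; Group 2 − 70 → 741; Group 3 − 82 → 483; Group 4 − 82 → 408; Group 5 + 82 → 481; Group 6 + 82 → 2093
→ [303, 741, 483, 408, 481, 2093]
Total after period 3: 303 + 741 + 483 + 408 + 481 + 2093 = 4509

4509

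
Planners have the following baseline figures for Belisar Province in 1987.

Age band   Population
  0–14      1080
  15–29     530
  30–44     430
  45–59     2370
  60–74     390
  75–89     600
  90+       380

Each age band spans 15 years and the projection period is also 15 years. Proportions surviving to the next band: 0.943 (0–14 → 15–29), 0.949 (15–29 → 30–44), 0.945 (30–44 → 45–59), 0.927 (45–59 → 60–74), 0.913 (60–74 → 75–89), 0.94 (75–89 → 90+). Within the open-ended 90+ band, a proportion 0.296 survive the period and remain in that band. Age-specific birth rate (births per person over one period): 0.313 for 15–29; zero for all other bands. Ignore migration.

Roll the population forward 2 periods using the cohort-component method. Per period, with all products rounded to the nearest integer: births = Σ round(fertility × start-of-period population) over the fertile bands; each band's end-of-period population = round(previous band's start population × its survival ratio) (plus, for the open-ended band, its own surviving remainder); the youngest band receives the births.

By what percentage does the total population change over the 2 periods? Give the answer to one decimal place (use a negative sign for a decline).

-16.4

Period 1.
Births: 530 × 0.313 = 166
15–29: 1080 × 0.943 = 1018
30–44: 530 × 0.949 = 503
45–59: 430 × 0.945 = 406
60–74: 2370 × 0.927 = 2197
75–89: 390 × 0.913 = 356
90+: 600 × 0.94 + 380 × 0.296 = 564 + 112 = 676
Population now: 0–14=166, 15–29=1018, 30–44=503, 45–59=406, 60–74=2197, 75–89=356, 90+=676
Period 2.
Births: 1018 × 0.313 = 319
15–29: 166 × 0.943 = 157
30–44: 1018 × 0.949 = 966
45–59: 503 × 0.945 = 475
60–74: 406 × 0.927 = 376
75–89: 2197 × 0.913 = 2006
90+: 356 × 0.94 + 676 × 0.296 = 335 + 200 = 535
Population now: 0–14=319, 15–29=157, 30–44=966, 45–59=475, 60–74=376, 75–89=2006, 90+=535
Total: 5780 → 4834; change = -946; percentage change = -16.4%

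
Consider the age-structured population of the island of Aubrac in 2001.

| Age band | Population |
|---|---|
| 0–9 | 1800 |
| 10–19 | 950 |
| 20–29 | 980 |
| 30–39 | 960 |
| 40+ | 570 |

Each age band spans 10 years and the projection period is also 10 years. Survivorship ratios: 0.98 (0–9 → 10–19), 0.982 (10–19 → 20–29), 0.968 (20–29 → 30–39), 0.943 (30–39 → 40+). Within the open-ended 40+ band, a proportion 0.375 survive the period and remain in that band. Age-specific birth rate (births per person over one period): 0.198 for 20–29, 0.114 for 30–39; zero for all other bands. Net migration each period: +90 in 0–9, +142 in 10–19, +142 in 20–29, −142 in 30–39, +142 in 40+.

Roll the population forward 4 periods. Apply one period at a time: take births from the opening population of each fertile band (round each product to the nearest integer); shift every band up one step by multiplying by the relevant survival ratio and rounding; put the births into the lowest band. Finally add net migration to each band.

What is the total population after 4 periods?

4718

Period 1:
Births: 980 × 0.198 = 194  |  960 × 0.114 = 109 → 303
10–19: 1800 × 0.98 = 1764
20–29: 950 × 0.982 = 933
30–39: 980 × 0.968 = 949
40+: 960 × 0.943 + 570 × 0.375 = 905 + 214 = 1119
Net migration: 0–9 + 90 → 393; 10–19 + 142 → 1906; 20–29 + 142 → 1075; 30–39 − 142 → 807; 40+ + 142 → 1261
Population now: 0–9=393, 10–19=1906, 20–29=1075, 30–39=807, 40+=1261
Period 2:
Births: 1075 × 0.198 = 213  |  807 × 0.114 = 92 → 305
10–19: 393 × 0.98 = 385
20–29: 1906 × 0.982 = 1872
30–39: 1075 × 0.968 = 1041
40+: 807 × 0.943 + 1261 × 0.375 = 761 + 473 = 1234
Net migration: 0–9 + 90 → 395; 10–19 + 142 → 527; 20–29 + 142 → 2014; 30–39 − 142 → 899; 40+ + 142 → 1376
Population now: 0–9=395, 10–19=527, 20–29=2014, 30–39=899, 40+=1376
Period 3:
Births: 2014 × 0.198 = 399  |  899 × 0.114 = 102 → 501
10–19: 395 × 0.98 = 387
20–29: 527 × 0.982 = 518
30–39: 2014 × 0.968 = 1950
40+: 899 × 0.943 + 1376 × 0.375 = 848 + 516 = 1364
Net migration: 0–9 + 90 → 591; 10–19 + 142 → 529; 20–29 + 142 → 660; 30–39 − 142 → 1808; 40+ + 142 → 1506
Population now: 0–9=591, 10–19=529, 20–29=660, 30–39=1808, 40+=1506
Period 4:
Births: 660 × 0.198 = 131  |  1808 × 0.114 = 206 → 337
10–19: 591 × 0.98 = 579
20–29: 529 × 0.982 = 519
30–39: 660 × 0.968 = 639
40+: 1808 × 0.943 + 1506 × 0.375 = 1705 + 565 = 2270
Net migration: 0–9 + 90 → 427; 10–19 + 142 → 721; 20–29 + 142 → 661; 30–39 − 142 → 497; 40+ + 142 → 2412
Population now: 0–9=427, 10–19=721, 20–29=661, 30–39=497, 40+=2412
Total after period 4: 427 + 721 + 661 + 497 + 2412 = 4718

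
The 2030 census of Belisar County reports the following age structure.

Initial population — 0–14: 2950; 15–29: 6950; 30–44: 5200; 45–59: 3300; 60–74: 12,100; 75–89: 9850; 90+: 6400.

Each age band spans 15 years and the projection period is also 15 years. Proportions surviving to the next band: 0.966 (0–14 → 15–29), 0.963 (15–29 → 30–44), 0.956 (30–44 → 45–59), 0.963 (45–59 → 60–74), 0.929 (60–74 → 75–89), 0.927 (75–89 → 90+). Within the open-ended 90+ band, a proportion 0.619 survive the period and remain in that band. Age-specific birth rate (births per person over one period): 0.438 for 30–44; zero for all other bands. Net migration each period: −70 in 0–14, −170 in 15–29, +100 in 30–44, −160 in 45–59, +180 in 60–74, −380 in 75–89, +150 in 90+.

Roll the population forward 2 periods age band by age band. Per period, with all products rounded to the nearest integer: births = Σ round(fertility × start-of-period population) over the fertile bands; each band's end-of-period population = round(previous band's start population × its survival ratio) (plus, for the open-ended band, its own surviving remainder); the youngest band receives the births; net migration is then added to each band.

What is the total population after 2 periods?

39851

After projecting period 1:
Births: 5200 × 0.438 = 2278
15–29: 2950 × 0.966 = 2850
30–44: 6950 × 0.963 = 6693
45–59: 5200 × 0.956 = 4971
60–74: 3300 × 0.963 = 3178
75–89: 12100 × 0.929 = 11241
90+: 9850 × 0.927 + 6400 × 0.619 = 9131 + 3962 = 13093
Net migration: 0–14 − 70 → 2208; 15–29 − 170 → 2680; 30–44 + 100 → 6793; 45–59 − 160 → 4811; 60–74 + 180 → 3358; 75–89 − 380 → 10861; 90+ + 150 → 13243
End of period: [2208, 2680, 6793, 4811, 3358, 10861, 13243]
After projecting period 2:
Births: 6793 × 0.438 = 2975
15–29: 2208 × 0.966 = 2133
30–44: 2680 × 0.963 = 2581
45–59: 6793 × 0.956 = 6494
60–74: 4811 × 0.963 = 4633
75–89: 3358 × 0.929 = 3120
90+: 10861 × 0.927 + 13243 × 0.619 = 10068 + 8197 = 18265
Net migration: 0–14 − 70 → 2905; 15–29 − 170 → 1963; 30–44 + 100 → 2681; 45–59 − 160 → 6334; 60–74 + 180 → 4813; 75–89 − 380 → 2740; 90+ + 150 → 18415
End of period: [2905, 1963, 2681, 6334, 4813, 2740, 18415]
Total after period 2: 2905 + 1963 + 2681 + 6334 + 4813 + 2740 + 18415 = 39851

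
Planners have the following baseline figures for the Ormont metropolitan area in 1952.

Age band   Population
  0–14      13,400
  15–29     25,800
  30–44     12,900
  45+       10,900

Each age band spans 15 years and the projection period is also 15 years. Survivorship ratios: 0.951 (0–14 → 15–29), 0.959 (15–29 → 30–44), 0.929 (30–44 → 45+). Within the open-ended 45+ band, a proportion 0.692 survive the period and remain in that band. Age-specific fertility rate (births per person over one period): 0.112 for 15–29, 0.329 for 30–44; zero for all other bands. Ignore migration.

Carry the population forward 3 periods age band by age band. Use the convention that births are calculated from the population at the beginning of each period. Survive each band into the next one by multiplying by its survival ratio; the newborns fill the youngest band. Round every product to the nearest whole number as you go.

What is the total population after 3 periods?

— Period 1 —
Births: 25800 * 0.112 = 2890, 12900 * 0.329 = 4244 ⇒ total 7134
15–29: 13400 * 0.951 = 12743
30–44: 25800 * 0.959 = 24742
45+: 12900 * 0.929 + 10900 * 0.692 = 11984 + 7543 = 19527
Giving 7134 / 12743 / 24742 / 19527.
— Period 2 —
Births: 12743 * 0.112 = 1427, 24742 * 0.329 = 8140 ⇒ total 9567
15–29: 7134 * 0.951 = 6784
30–44: 12743 * 0.959 = 12221
45+: 24742 * 0.929 + 19527 * 0.692 = 22985 + 13513 = 36498
Giving 9567 / 6784 / 12221 / 36498.
— Period 3 —
Births: 6784 * 0.112 = 760, 12221 * 0.329 = 4021 ⇒ total 4781
15–29: 9567 * 0.951 = 9098
30–44: 6784 * 0.959 = 6506
45+: 12221 * 0.929 + 36498 * 0.692 = 11353 + 25257 = 36610
Giving 4781 / 9098 / 6506 / 36610.
Total after period 3: 4781 + 9098 + 6506 + 36610 = 56995

56995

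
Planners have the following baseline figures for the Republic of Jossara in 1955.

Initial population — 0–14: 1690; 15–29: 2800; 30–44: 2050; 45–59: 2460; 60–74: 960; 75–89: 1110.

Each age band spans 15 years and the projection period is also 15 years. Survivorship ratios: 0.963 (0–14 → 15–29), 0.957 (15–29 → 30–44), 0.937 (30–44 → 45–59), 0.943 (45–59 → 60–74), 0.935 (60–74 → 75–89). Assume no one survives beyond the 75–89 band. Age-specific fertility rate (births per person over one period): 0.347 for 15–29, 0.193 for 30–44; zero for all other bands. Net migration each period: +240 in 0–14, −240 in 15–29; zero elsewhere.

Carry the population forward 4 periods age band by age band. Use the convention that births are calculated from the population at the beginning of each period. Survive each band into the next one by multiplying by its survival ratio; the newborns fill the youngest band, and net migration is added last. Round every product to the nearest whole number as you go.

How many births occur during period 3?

710

Period 1:
Births: 2800 × 0.347 = 972 ; 2050 × 0.193 = 396 ⇒ total 1368
15–29: 1690 × 0.963 = 1627
30–44: 2800 × 0.957 = 2680
45–59: 2050 × 0.937 = 1921
60–74: 2460 × 0.943 = 2320
75–89: 960 × 0.935 = 898
Net migration: 0–14 + 240 → 1608; 15–29 − 240 → 1387
Population now: 0–14=1608, 15–29=1387, 30–44=2680, 45–59=1921, 60–74=2320, 75–89=898
Period 2:
Births: 1387 × 0.347 = 481 ; 2680 × 0.193 = 517 ⇒ total 998
15–29: 1608 × 0.963 = 1549
30–44: 1387 × 0.957 = 1327
45–59: 2680 × 0.937 = 2511
60–74: 1921 × 0.943 = 1812
75–89: 2320 × 0.935 = 2169
Net migration: 0–14 + 240 → 1238; 15–29 − 240 → 1309
Population now: 0–14=1238, 15–29=1309, 30–44=1327, 45–59=2511, 60–74=1812, 75–89=2169
Period 3:
Births: 1309 × 0.347 = 454 ; 1327 × 0.193 = 256 ⇒ total 710
15–29: 1238 × 0.963 = 1192
30–44: 1309 × 0.957 = 1253
45–59: 1327 × 0.937 = 1243
60–74: 2511 × 0.943 = 2368
75–89: 1812 × 0.935 = 1694
Net migration: 0–14 + 240 → 950; 15–29 − 240 → 952
Population now: 0–14=950, 15–29=952, 30–44=1253, 45–59=1243, 60–74=2368, 75–89=1694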